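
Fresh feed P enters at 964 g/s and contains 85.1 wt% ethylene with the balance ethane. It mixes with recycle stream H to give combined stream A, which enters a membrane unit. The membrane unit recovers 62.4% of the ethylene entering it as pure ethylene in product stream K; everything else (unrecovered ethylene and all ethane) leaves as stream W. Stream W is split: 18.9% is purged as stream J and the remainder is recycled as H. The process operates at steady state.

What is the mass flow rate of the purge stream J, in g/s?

ethane enters only via P and leaves only via the purge: 964×0.149 = 0.189×(ethane in W), and the membrane unit passes all ethane, so ethane in A = ethane in W = 759.98 g/s.
ethylene in A: m_A = 964×0.851 + (1−0.189)·(1−0.624)·m_A, so m_A = 820.36/0.6951 = 1180.3 g/s.
W = (1−0.624)×1180.3 + 759.98 = 1203.8 g/s.
Purge J = 0.189×1203.8 = 227.51 g/s.

227.5 g/s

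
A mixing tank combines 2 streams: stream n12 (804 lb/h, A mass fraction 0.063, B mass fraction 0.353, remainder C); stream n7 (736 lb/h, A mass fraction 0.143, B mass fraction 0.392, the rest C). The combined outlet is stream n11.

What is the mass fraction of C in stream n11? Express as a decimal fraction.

0.527

Total flow out = 804 + 736 = 1540 lb/h.
C in = 804×0.584 + 736×0.465 = 811.78 lb/h.
C mass fraction in n11 = 811.78/1540 = 0.527.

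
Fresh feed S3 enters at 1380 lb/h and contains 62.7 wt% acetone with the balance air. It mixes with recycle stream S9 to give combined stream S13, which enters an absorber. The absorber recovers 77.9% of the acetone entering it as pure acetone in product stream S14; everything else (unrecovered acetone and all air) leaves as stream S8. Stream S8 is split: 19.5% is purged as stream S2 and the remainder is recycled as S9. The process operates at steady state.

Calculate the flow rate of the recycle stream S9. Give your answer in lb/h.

air enters only via S3 and leaves only via the purge: 1380×0.373 = 0.195×(air in S8), and the absorber passes all air, so air in S13 = air in S8 = 2639.7 lb/h.
acetone in S13: m_A = 1380×0.627 + (1−0.195)·(1−0.779)·m_A, so m_A = 865.26/0.8221 = 1052.5 lb/h.
S8 = (1−0.779)×1052.5 + 2639.7 = 2872.3 lb/h.
Recycle S9 = (1−0.195)×2872.3 = 2312.2 lb/h.

2312 lb/h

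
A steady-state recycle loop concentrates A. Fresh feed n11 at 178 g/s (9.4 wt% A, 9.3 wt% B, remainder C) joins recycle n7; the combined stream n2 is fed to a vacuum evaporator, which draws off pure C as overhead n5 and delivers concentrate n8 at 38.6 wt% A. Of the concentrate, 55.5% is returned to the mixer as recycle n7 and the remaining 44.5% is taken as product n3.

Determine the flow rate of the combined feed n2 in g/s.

Overall A balance (none leaves overhead): A in fresh feed = A in product, i.e. 178×0.094 = (1−0.555)·n8·0.386.
n8 = 16.732/(0.386×0.445) = 97.409 g/s.
Recycle n7 = 0.555×97.409 = 54.062 g/s.
Combined feed n2 = 178 + 54.062 = 232.06 g/s.

232.1 g/s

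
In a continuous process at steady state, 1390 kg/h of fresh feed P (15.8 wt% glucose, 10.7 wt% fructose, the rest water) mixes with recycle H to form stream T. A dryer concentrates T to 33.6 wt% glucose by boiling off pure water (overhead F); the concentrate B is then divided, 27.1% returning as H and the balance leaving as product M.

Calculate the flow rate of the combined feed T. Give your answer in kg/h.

1633 kg/h

Overall glucose balance (none leaves overhead): glucose in fresh feed = glucose in product, i.e. 1390×0.158 = (1−0.271)·B·0.336.
B = 219.62/(0.336×0.729) = 896.61 kg/h.
Recycle H = 0.271×896.61 = 242.98 kg/h.
Combined feed T = 1390 + 242.98 = 1633 kg/h.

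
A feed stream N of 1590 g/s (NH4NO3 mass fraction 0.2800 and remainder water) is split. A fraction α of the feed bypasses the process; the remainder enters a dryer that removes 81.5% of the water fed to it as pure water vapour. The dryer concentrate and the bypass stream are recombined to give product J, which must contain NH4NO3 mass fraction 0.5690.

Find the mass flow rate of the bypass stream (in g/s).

All 1590×0.280 = 445.2 g/s of NH4NO3 reaches J, so J = 445.2/0.569 = 782.43 g/s and vapour = 807.57 g/s.
The evaporator receives (1−α)·1590 of feed at 0.720 water and removes 0.815 of that water:
0.815×0.720×(1−α)×1590 = 807.57
(1−α) = 807.57/933.01 = 0.8656;  α = 0.1344.
Bypass flow = 0.1344×1590 = 213.77 g/s.

213.8 g/s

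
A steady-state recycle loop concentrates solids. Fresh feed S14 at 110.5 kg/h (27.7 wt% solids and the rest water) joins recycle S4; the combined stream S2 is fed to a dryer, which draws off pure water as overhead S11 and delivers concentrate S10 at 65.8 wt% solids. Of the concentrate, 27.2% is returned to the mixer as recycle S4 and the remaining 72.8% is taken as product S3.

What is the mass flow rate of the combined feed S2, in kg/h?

127.9 kg/h

Overall solids balance (none leaves overhead): solids in fresh feed = solids in product, i.e. 110.5×0.277 = (1−0.272)·S10·0.658.
S10 = 30.609/(0.658×0.728) = 63.898 kg/h.
Recycle S4 = 0.272×63.898 = 17.38 kg/h.
Combined feed S2 = 110.5 + 17.38 = 127.88 kg/h.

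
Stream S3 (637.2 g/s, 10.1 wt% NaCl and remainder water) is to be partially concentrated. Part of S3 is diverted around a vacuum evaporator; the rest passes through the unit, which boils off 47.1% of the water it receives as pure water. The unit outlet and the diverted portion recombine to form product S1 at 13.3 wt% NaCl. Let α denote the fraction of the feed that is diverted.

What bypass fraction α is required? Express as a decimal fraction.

All 637.2×0.101 = 64.357 g/s of NaCl reaches S1, so S1 = 64.357/0.133 = 483.89 g/s and vapour = 153.31 g/s.
The evaporator receives (1−α)·637.2 of feed at 0.899 water and removes 0.471 of that water:
0.471×0.899×(1−α)×637.2 = 153.31
(1−α) = 153.31/269.81 = 0.5682;  α = 0.4318.

0.432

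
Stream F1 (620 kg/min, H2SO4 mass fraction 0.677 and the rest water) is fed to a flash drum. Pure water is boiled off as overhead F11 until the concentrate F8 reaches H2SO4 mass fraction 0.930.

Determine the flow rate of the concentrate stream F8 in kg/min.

451.3 kg/min

H2SO4 is conserved: 620×0.677 = 419.74 kg/min all reports to the concentrate.
Concentrate = 419.74/(target fraction) = 451.33 kg/min.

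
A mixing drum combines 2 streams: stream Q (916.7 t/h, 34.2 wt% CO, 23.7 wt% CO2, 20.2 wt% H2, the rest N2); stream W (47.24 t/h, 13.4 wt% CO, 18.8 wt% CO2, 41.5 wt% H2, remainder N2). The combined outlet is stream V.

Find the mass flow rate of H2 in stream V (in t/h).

204.8 t/h

H2 out = H2 in = 916.7×0.202 + 47.24×0.415 = 204.78 t/h.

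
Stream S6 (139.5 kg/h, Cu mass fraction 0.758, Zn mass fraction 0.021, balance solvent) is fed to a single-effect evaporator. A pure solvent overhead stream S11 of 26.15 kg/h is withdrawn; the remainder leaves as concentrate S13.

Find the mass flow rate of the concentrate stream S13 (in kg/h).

Concentrate = 139.5 − 26.15 = 113.35 kg/h.

113.3 kg/h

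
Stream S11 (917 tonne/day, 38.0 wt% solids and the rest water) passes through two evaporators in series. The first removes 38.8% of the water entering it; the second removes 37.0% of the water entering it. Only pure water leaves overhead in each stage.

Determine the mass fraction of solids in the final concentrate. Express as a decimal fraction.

0.614

water in feed = 917×0.620 = 568.54 tonne/day.
After stage 1: water left = (1−0.388)×568.54 = 347.95; stream total = 696.41 tonne/day.
After stage 2: water left = (1−0.370)×347.95 = 219.21; final concentrate = 567.67 tonne/day.
solids fraction = 348.46/567.67 = 0.614.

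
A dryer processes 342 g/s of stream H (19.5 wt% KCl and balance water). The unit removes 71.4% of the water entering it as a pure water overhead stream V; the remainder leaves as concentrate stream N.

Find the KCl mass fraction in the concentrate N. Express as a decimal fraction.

0.459

KCl is not removed: 342×0.195 = 66.69 g/s of KCl enters N.
water entering = 342×0.805 = 275.31 g/s; overhead removed = 0.714×275.31 = 196.57 g/s.
Concentrate = 342 − 196.57 = 145.43 g/s.
Mass fraction = 66.69/145.43 = 0.459.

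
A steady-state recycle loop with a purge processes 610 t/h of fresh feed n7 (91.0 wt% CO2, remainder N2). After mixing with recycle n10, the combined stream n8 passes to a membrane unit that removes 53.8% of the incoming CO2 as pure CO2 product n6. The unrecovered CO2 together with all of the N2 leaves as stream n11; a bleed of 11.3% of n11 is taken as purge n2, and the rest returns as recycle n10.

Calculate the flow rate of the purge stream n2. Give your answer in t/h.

104 t/h

N2 enters only via n7 and leaves only via the purge: 610×0.090 = 0.113×(N2 in n11), and the membrane unit passes all N2, so N2 in n8 = N2 in n11 = 485.84 t/h.
CO2 in n8: m_A = 610×0.910 + (1−0.113)·(1−0.538)·m_A, so m_A = 555.1/0.5902 = 940.52 t/h.
n11 = (1−0.538)×940.52 + 485.84 = 920.36 t/h.
Purge n2 = 0.113×920.36 = 104 t/h.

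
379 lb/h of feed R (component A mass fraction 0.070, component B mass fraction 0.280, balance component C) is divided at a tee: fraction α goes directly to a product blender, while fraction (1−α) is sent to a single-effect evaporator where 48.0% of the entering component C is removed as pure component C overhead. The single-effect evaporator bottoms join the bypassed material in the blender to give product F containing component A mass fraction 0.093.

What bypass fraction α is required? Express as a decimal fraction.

0.207

All 379×0.070 = 26.53 lb/h of component A reaches F, so F = 26.53/0.093 = 285.27 lb/h and vapour = 93.731 lb/h.
The evaporator receives (1−α)·379 of feed at 0.650 component C and removes 0.480 of that component C:
0.480×0.650×(1−α)×379 = 93.731
(1−α) = 93.731/118.25 = 0.7927;  α = 0.2073.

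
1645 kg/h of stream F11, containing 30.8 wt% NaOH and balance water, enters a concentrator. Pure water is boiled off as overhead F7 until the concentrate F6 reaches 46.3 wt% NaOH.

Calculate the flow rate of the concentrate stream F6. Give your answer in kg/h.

1094 kg/h

NaOH is conserved: 1645×0.308 = 506.66 kg/h all reports to the concentrate.
Concentrate = 506.66/(target fraction) = 1094.3 kg/h.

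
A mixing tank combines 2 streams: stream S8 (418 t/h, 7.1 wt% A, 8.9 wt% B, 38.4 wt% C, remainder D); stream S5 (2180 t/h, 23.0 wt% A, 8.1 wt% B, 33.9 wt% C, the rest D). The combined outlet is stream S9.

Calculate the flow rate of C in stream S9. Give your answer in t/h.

899.5 t/h

C out = C in = 418×0.384 + 2180×0.339 = 899.53 t/h.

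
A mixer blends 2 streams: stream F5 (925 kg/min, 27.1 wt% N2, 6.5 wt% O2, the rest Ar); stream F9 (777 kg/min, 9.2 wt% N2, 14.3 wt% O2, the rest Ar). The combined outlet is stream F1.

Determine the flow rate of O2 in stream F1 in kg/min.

171.2 kg/min

O2 out = O2 in = 925×0.065 + 777×0.143 = 171.24 kg/min.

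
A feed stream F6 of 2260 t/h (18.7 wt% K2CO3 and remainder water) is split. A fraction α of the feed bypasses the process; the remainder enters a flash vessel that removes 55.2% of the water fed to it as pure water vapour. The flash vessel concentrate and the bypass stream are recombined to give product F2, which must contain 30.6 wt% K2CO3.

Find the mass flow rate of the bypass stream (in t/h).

All 2260×0.187 = 422.62 t/h of K2CO3 reaches F2, so F2 = 422.62/0.306 = 1381.1 t/h and vapour = 878.89 t/h.
The evaporator receives (1−α)·2260 of feed at 0.813 water and removes 0.552 of that water:
0.552×0.813×(1−α)×2260 = 878.89
(1−α) = 878.89/1014.2 = 0.8666;  α = 0.1334.
Bypass flow = 0.1334×2260 = 301.59 t/h.

301.6 t/h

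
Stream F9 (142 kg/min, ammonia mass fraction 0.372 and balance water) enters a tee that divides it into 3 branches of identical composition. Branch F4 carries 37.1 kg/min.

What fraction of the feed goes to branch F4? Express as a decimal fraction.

Fraction to F4 = 37.1/142 = 0.2613.

0.261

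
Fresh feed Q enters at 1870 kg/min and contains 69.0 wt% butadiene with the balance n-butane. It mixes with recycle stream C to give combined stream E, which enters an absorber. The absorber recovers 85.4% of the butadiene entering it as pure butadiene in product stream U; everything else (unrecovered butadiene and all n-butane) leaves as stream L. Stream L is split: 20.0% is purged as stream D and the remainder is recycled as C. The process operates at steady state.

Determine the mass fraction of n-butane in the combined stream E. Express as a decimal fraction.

0.6649

n-butane enters only via Q and leaves only via the purge: 1870×0.310 = 0.200×(n-butane in L), and the absorber passes all n-butane, so n-butane in E = n-butane in L = 2898.5 kg/min.
butadiene in E: m_A = 1870×0.690 + (1−0.200)·(1−0.854)·m_A, so m_A = 1290.3/0.8832 = 1460.9 kg/min.
E = 1460.9 + 2898.5 = 4359.4 kg/min.
n-butane fraction in E = 2898.5/4359.4 = 0.6649.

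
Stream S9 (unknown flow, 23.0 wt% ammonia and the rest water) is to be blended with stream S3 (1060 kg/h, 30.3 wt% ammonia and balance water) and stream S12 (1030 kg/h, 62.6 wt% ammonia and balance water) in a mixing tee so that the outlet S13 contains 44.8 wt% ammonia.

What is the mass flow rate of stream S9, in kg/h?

136 kg/h

Let S9 be the unknown flow. Total out = 2090 + S9.
ammonia balance: 965.96 + 0.230·S9 = 0.448·(2090 + S9)
(0.230 − 0.448)·S9 = 0.448×2090 − 965.96 = -29.64
S9 = -29.64 / -0.218 = 135.96 kg/h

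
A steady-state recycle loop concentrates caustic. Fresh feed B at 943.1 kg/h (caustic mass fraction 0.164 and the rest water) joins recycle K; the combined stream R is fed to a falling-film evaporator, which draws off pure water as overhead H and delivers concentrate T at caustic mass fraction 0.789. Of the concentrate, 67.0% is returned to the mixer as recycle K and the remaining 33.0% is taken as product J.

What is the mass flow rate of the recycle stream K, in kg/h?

398 kg/h

Overall caustic balance (none leaves overhead): caustic in fresh feed = caustic in product, i.e. 943.1×0.164 = (1−0.670)·T·0.789.
T = 154.67/(0.789×0.330) = 594.03 kg/h.
Recycle K = 0.670×594.03 = 398 kg/h.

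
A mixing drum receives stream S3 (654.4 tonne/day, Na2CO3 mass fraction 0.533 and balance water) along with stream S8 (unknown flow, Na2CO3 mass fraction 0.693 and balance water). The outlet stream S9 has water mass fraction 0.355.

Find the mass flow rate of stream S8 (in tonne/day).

Let S8 be the unknown flow. Total out = 654.4 + S8.
water balance: 305.6 + 0.307·S8 = 0.355·(654.4 + S8)
(0.307 − 0.355)·S8 = 0.355×654.4 − 305.6 = -73.293
S8 = -73.293 / -0.048 = 1526.9 tonne/day

1527 tonne/day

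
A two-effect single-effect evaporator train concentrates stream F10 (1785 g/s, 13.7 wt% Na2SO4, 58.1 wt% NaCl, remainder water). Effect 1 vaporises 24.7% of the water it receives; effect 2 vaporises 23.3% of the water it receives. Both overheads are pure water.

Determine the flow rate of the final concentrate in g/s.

1572 g/s

water in feed = 1785×0.282 = 503.37 g/s.
After stage 1: water left = (1−0.247)×503.37 = 379.04; stream total = 1660.7 g/s.
After stage 2: water left = (1−0.233)×379.04 = 290.72; final concentrate = 1572.4 g/s.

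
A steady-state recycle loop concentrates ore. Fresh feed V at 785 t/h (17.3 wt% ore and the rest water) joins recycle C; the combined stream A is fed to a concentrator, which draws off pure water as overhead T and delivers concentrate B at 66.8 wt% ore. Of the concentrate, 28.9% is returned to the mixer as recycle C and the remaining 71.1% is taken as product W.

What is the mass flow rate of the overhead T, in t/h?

581.7 t/h

Overall ore balance (none leaves overhead): ore in fresh feed = ore in product, i.e. 785×0.173 = (1−0.289)·B·0.668.
B = 135.8/(0.668×0.711) = 285.94 t/h.
Recycle C = 0.289×285.94 = 82.636 t/h.
Combined feed A = 785 + 82.636 = 867.64 t/h.
Overhead T = A − B = 867.64 − 285.94 = 581.7 t/h.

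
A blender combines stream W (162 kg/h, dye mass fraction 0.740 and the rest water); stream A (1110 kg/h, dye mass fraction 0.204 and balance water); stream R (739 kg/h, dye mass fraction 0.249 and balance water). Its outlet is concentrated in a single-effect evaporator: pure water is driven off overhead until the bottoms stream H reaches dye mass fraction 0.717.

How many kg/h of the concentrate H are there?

dye entering = 162×0.740 + 1110×0.204 + 739×0.249 = 530.33 kg/h.
All dye reports to H, so H = 530.33/0.717 = 739.65 kg/h.

739.7 kg/h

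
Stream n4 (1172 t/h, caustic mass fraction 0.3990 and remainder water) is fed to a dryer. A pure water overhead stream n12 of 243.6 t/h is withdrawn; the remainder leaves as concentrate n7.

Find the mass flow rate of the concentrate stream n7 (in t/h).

928.4 t/h

Concentrate = 1172 − 243.6 = 928.4 t/h.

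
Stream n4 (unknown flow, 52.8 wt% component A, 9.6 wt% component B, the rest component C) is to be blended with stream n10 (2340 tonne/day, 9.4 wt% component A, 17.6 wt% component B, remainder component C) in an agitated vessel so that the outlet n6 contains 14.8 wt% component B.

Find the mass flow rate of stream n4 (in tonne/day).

Let n4 be the unknown flow. Total out = 2340 + n4.
component B balance: 411.84 + 0.096·n4 = 0.148·(2340 + n4)
(0.096 − 0.148)·n4 = 0.148×2340 − 411.84 = -65.52
n4 = -65.52 / -0.052 = 1260 tonne/day

1260 tonne/day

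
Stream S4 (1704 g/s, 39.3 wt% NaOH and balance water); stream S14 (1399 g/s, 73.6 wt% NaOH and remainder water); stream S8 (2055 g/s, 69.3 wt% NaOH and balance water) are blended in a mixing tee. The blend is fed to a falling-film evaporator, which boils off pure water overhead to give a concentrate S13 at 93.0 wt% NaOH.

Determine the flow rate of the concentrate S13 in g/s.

NaOH entering = 1704×0.393 + 1399×0.736 + 2055×0.693 = 3123.5 g/s.
All NaOH reports to S13, so S13 = 3123.5/0.930 = 3358.5 g/s.

3359 g/s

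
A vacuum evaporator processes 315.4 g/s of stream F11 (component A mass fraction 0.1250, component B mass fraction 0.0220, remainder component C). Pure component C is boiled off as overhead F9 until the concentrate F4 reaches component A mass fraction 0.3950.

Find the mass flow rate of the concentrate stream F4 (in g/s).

99.81 g/s

component A is conserved: 315.4×0.125 = 39.425 g/s all reports to the concentrate.
Concentrate = 39.425/(target fraction) = 99.81 g/s.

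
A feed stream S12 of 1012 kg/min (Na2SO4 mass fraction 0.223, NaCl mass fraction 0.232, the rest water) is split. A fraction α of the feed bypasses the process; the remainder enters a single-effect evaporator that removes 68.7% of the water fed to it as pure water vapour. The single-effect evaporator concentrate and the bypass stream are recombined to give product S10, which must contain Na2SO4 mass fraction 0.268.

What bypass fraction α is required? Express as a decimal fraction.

0.552

All 1012×0.223 = 225.68 kg/min of Na2SO4 reaches S10, so S10 = 225.68/0.268 = 842.07 kg/min and vapour = 169.93 kg/min.
The evaporator receives (1−α)·1012 of feed at 0.545 water and removes 0.687 of that water:
0.687×0.545×(1−α)×1012 = 169.93
(1−α) = 169.93/378.91 = 0.4485;  α = 0.5515.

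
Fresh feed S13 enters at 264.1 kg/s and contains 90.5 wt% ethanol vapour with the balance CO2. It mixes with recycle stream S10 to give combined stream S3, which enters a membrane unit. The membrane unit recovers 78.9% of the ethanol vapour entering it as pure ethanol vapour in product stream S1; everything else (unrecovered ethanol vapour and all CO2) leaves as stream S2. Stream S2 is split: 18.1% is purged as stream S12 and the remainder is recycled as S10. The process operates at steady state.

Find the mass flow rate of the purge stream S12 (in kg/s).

36.12 kg/s

CO2 enters only via S13 and leaves only via the purge: 264.1×0.095 = 0.181×(CO2 in S2), and the membrane unit passes all CO2, so CO2 in S3 = CO2 in S2 = 138.62 kg/s.
ethanol vapour in S3: m_A = 264.1×0.905 + (1−0.181)·(1−0.789)·m_A, so m_A = 239.01/0.8272 = 288.94 kg/s.
S2 = (1−0.789)×288.94 + 138.62 = 199.58 kg/s.
Purge S12 = 0.181×199.58 = 36.124 kg/s.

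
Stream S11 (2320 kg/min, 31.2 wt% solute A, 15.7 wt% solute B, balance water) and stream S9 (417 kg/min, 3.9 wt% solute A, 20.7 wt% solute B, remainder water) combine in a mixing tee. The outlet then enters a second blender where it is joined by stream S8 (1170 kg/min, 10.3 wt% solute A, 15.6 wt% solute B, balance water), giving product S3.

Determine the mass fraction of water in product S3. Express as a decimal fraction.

0.618

Overall, product flow = 3907 kg/min.
water in = 2320×0.531 + 417×0.754 + 1170×0.741 = 2413.3 kg/min.
water fraction in S3 = 0.618.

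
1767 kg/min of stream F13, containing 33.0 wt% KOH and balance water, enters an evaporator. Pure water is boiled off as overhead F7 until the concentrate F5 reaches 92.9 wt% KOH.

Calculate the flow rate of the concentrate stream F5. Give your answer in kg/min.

KOH is conserved: 1767×0.330 = 583.11 kg/min all reports to the concentrate.
Concentrate = 583.11/(target fraction) = 627.67 kg/min.

627.7 kg/min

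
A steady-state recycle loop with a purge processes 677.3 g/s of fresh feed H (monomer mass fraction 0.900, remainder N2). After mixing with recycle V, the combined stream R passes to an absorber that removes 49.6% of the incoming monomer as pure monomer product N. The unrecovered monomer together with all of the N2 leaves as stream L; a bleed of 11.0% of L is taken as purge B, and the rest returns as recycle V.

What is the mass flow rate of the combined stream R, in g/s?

N2 enters only via H and leaves only via the purge: 677.3×0.100 = 0.110×(N2 in L), and the absorber passes all N2, so N2 in R = N2 in L = 615.73 g/s.
monomer in R: m_A = 677.3×0.900 + (1−0.110)·(1−0.496)·m_A, so m_A = 609.57/0.5514 = 1105.4 g/s.
R = 1105.4 + 615.73 = 1721.1 g/s.

1721 g/s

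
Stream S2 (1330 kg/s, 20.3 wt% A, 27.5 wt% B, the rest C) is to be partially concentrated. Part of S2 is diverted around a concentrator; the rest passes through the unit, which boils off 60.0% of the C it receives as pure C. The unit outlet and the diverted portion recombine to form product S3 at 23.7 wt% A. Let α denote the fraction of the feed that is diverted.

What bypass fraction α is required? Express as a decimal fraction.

0.542

All 1330×0.203 = 269.99 kg/s of A reaches S3, so S3 = 269.99/0.237 = 1139.2 kg/s and vapour = 190.8 kg/s.
The evaporator receives (1−α)·1330 of feed at 0.522 C and removes 0.600 of that C:
0.600×0.522×(1−α)×1330 = 190.8
(1−α) = 190.8/416.56 = 0.4580;  α = 0.5420.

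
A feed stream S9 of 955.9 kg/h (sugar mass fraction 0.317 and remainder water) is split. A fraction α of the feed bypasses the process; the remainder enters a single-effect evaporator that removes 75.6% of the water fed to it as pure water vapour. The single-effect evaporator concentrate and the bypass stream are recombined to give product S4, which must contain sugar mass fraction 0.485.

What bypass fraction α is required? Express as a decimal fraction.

All 955.9×0.317 = 303.02 kg/h of sugar reaches S4, so S4 = 303.02/0.485 = 624.78 kg/h and vapour = 331.12 kg/h.
The evaporator receives (1−α)·955.9 of feed at 0.683 water and removes 0.756 of that water:
0.756×0.683×(1−α)×955.9 = 331.12
(1−α) = 331.12/493.58 = 0.6708;  α = 0.3292.

0.329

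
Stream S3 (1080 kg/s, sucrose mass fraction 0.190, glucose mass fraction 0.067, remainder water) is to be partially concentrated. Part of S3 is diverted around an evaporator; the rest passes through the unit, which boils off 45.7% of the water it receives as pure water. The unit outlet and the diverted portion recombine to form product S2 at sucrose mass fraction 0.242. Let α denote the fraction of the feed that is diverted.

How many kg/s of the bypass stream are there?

All 1080×0.190 = 205.2 kg/s of sucrose reaches S2, so S2 = 205.2/0.242 = 847.93 kg/s and vapour = 232.07 kg/s.
The evaporator receives (1−α)·1080 of feed at 0.743 water and removes 0.457 of that water:
0.457×0.743×(1−α)×1080 = 232.07
(1−α) = 232.07/366.72 = 0.6328;  α = 0.3672.
Bypass flow = 0.3672×1080 = 396.55 kg/s.

396.6 kg/s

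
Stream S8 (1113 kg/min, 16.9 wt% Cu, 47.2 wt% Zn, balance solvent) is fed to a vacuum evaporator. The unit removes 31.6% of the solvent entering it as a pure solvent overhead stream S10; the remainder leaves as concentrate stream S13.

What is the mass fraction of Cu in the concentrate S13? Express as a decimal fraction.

Cu is not removed: 1113×0.169 = 188.1 kg/min of Cu enters S13.
solvent entering = 1113×0.359 = 399.57 kg/min; overhead removed = 0.316×399.57 = 126.26 kg/min.
Concentrate = 1113 − 126.26 = 986.74 kg/min.
Mass fraction = 188.1/986.74 = 0.191.

0.191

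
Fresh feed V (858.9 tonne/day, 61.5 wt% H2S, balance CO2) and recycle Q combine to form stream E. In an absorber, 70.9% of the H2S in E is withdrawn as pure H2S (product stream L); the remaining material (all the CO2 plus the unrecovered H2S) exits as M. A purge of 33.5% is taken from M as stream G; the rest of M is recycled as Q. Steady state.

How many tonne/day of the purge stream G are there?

CO2 enters only via V and leaves only via the purge: 858.9×0.385 = 0.335×(CO2 in M), and the absorber passes all CO2, so CO2 in E = CO2 in M = 987.09 tonne/day.
H2S in E: m_A = 858.9×0.615 + (1−0.335)·(1−0.709)·m_A, so m_A = 528.22/0.8065 = 654.97 tonne/day.
M = (1−0.709)×654.97 + 987.09 = 1177.7 tonne/day.
Purge G = 0.335×1177.7 = 394.53 tonne/day.

394.5 tonne/day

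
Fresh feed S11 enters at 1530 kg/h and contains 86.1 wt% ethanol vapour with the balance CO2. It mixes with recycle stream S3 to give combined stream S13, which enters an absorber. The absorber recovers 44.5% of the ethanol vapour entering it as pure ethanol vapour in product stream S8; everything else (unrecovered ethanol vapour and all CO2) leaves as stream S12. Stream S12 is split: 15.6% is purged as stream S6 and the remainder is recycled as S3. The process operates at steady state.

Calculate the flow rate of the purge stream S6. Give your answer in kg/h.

427.2 kg/h

CO2 enters only via S11 and leaves only via the purge: 1530×0.139 = 0.156×(CO2 in S12), and the absorber passes all CO2, so CO2 in S13 = CO2 in S12 = 1363.3 kg/h.
ethanol vapour in S13: m_A = 1530×0.861 + (1−0.156)·(1−0.445)·m_A, so m_A = 1317.3/0.5316 = 2478.1 kg/h.
S12 = (1−0.445)×2478.1 + 1363.3 = 2738.6 kg/h.
Purge S6 = 0.156×2738.6 = 427.23 kg/h.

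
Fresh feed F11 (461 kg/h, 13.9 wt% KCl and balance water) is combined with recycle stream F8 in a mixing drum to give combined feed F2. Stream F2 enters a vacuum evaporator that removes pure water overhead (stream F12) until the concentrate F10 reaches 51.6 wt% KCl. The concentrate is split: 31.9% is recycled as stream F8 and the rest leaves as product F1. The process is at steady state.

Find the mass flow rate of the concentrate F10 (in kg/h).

182.4 kg/h

Overall KCl balance (none leaves overhead): KCl in fresh feed = KCl in product, i.e. 461×0.139 = (1−0.319)·F10·0.516.
F10 = 64.079/(0.516×0.681) = 182.36 kg/h.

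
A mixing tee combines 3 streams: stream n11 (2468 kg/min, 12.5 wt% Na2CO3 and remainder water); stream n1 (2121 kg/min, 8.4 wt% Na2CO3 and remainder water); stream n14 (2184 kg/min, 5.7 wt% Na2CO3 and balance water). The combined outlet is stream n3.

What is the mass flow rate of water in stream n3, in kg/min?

6162 kg/min

water out = water in = 2468×0.875 + 2121×0.916 + 2184×0.943 = 6161.8 kg/min.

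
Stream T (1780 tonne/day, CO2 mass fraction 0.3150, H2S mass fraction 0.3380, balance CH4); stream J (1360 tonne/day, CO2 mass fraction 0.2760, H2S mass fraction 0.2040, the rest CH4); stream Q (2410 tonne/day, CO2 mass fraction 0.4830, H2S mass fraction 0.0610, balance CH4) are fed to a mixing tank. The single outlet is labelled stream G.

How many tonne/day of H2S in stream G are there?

1026 tonne/day

H2S out = H2S in = 1780×0.338 + 1360×0.204 + 2410×0.061 = 1026.1 tonne/day.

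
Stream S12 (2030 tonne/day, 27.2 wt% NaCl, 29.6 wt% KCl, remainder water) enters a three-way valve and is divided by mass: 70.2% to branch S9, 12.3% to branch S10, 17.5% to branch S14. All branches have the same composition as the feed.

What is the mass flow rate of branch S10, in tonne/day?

Branch S10 flow = 0.123×2030 = 249.69 tonne/day.

249.7 tonne/day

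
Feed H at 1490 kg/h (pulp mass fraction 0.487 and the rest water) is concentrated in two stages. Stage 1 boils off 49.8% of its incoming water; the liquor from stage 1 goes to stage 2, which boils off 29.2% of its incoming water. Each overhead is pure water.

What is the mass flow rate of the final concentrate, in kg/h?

water in feed = 1490×0.513 = 764.37 kg/h.
After stage 1: water left = (1−0.498)×764.37 = 383.71; stream total = 1109.3 kg/h.
After stage 2: water left = (1−0.292)×383.71 = 271.67; final concentrate = 997.3 kg/h.

997.3 kg/h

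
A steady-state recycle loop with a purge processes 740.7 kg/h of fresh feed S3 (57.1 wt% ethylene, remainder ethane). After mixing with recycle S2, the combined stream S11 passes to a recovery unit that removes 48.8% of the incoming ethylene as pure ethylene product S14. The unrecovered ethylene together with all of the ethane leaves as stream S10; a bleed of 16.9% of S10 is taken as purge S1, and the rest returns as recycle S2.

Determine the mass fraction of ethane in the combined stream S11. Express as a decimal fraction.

ethane enters only via S3 and leaves only via the purge: 740.7×0.429 = 0.169×(ethane in S10), and the recovery unit passes all ethane, so ethane in S11 = ethane in S10 = 1880.2 kg/h.
ethylene in S11: m_A = 740.7×0.571 + (1−0.169)·(1−0.488)·m_A, so m_A = 422.94/0.5745 = 736.15 kg/h.
S11 = 736.15 + 1880.2 = 2616.4 kg/h.
ethane fraction in S11 = 1880.2/2616.4 = 0.719.

0.719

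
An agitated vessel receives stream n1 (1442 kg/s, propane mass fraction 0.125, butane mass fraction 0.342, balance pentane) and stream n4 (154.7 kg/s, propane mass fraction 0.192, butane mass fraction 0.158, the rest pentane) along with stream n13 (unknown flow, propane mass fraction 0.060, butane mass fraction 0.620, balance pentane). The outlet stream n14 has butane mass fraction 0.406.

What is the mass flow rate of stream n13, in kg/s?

610.5 kg/s

Let n13 be the unknown flow. Total out = 1596.7 + n13.
butane balance: 517.61 + 0.620·n13 = 0.406·(1596.7 + n13)
(0.620 − 0.406)·n13 = 0.406×1596.7 − 517.61 = 130.65
n13 = 130.65 / 0.214 = 610.53 kg/s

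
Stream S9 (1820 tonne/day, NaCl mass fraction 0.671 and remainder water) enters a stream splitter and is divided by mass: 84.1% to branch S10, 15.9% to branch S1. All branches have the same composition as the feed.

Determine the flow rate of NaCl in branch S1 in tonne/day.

194.2 tonne/day

Branch S1 total = 0.159×1820 = 289.38 tonne/day.
NaCl in S1 = 0.671×289.38 = 194.17 tonne/day.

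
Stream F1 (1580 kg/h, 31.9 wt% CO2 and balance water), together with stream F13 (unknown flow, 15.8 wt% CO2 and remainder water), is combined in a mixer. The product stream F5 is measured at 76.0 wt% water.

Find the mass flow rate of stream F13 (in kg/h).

1522 kg/h

Let F13 be the unknown flow. Total out = 1580 + F13.
water balance: 1076 + 0.842·F13 = 0.760·(1580 + F13)
(0.842 − 0.760)·F13 = 0.760×1580 − 1076 = 124.82
F13 = 124.82 / 0.082 = 1522.2 kg/h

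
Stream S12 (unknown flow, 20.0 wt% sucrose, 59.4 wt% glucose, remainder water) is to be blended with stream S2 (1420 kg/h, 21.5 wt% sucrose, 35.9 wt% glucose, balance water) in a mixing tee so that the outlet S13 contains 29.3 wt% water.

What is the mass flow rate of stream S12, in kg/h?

Let S12 be the unknown flow. Total out = 1420 + S12.
water balance: 604.92 + 0.206·S12 = 0.293·(1420 + S12)
(0.206 − 0.293)·S12 = 0.293×1420 − 604.92 = -188.86
S12 = -188.86 / -0.087 = 2170.8 kg/h

2171 kg/h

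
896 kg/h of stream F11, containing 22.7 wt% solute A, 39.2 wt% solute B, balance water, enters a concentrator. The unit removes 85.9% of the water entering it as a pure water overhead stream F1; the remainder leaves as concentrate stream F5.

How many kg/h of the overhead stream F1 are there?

293.2 kg/h

water entering = 896×0.381 = 341.38 kg/h; overhead removed = 0.859×341.38 = 293.24 kg/h.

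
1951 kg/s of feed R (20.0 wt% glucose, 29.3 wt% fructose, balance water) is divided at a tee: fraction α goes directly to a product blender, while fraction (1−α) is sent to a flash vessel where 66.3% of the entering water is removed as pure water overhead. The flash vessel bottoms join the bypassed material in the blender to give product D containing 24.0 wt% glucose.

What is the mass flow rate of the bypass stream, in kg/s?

All 1951×0.200 = 390.2 kg/s of glucose reaches D, so D = 390.2/0.240 = 1625.8 kg/s and vapour = 325.17 kg/s.
The evaporator receives (1−α)·1951 of feed at 0.507 water and removes 0.663 of that water:
0.663×0.507×(1−α)×1951 = 325.17
(1−α) = 325.17/655.81 = 0.4958;  α = 0.5042.
Bypass flow = 0.5042×1951 = 983.65 kg/s.

983.6 kg/s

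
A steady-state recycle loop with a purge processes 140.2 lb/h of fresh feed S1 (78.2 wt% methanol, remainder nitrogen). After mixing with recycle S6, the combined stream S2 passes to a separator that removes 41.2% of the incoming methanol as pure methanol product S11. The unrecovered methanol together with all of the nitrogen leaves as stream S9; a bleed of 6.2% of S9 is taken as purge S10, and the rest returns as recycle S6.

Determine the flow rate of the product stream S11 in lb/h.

100.7 lb/h

methanol in S2: m_A = 140.2×0.782 + (1−0.062)·(1−0.412)·m_A, so m_A = 109.64/0.4485 = 244.48 lb/h.
Product S11 = 0.412×244.48 = 100.72 lb/h.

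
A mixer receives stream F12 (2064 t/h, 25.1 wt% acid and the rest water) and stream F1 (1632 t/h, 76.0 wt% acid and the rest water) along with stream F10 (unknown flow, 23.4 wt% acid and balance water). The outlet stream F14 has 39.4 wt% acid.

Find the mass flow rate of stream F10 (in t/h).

Let F10 be the unknown flow. Total out = 3696 + F10.
acid balance: 1758.4 + 0.234·F10 = 0.394·(3696 + F10)
(0.234 − 0.394)·F10 = 0.394×3696 − 1758.4 = -302.16
F10 = -302.16 / -0.160 = 1888.5 t/h

1888 t/h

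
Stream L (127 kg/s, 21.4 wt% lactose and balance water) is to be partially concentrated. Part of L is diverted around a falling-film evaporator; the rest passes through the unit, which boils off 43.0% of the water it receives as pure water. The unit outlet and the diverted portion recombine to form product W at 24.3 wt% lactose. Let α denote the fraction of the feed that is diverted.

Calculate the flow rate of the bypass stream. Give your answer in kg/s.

All 127×0.214 = 27.178 kg/s of lactose reaches W, so W = 27.178/0.243 = 111.84 kg/s and vapour = 15.156 kg/s.
The evaporator receives (1−α)·127 of feed at 0.786 water and removes 0.430 of that water:
0.430×0.786×(1−α)×127 = 15.156
(1−α) = 15.156/42.923 = 0.3531;  α = 0.6469.
Bypass flow = 0.6469×127 = 82.156 kg/s.

82.16 kg/s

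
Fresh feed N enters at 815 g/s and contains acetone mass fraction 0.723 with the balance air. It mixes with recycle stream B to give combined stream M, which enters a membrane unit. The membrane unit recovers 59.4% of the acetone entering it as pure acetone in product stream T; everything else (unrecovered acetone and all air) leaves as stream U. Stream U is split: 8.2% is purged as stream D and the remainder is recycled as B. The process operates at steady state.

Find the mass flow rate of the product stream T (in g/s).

acetone in M: m_A = 815×0.723 + (1−0.082)·(1−0.594)·m_A, so m_A = 589.25/0.6273 = 939.35 g/s.
Product T = 0.594×939.35 = 557.97 g/s.

558 g/s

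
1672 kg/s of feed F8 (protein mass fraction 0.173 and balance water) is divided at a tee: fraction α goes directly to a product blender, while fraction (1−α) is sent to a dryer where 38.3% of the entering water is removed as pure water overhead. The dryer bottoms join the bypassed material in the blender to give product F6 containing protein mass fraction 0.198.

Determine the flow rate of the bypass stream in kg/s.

1005 kg/s

All 1672×0.173 = 289.26 kg/s of protein reaches F6, so F6 = 289.26/0.198 = 1460.9 kg/s and vapour = 211.11 kg/s.
The evaporator receives (1−α)·1672 of feed at 0.827 water and removes 0.383 of that water:
0.383×0.827×(1−α)×1672 = 211.11
(1−α) = 211.11/529.59 = 0.3986;  α = 0.6014.
Bypass flow = 0.6014×1672 = 1005.5 kg/s.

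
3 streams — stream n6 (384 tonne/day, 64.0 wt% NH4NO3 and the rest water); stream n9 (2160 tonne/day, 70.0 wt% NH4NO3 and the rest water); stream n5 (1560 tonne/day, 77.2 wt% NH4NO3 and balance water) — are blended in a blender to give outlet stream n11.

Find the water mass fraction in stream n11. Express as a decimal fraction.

0.278

Total flow out = 384 + 2160 + 1560 = 4104 tonne/day.
water in = 384×0.360 + 2160×0.300 + 1560×0.228 = 1141.9 tonne/day.
water mass fraction in n11 = 1141.9/4104 = 0.278.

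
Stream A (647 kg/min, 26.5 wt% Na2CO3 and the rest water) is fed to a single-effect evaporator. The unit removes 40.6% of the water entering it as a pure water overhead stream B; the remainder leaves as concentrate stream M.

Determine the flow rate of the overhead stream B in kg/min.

193.1 kg/min

water entering = 647×0.735 = 475.55 kg/min; overhead removed = 0.406×475.55 = 193.07 kg/min.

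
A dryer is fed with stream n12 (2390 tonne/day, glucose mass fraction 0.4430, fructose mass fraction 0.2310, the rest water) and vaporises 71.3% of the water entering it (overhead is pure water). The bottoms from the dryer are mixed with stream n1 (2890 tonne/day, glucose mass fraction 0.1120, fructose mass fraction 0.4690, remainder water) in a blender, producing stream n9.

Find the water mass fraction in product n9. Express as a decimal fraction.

0.3036

Vapour removed = 0.713×0.326×2390 = 555.53 tonne/day; concentrate = 1834.5 tonne/day.
water reaching the mixer = 223.61 (from concentrate) + 2890×0.419 = 1434.5 tonne/day.
Product flow = 1834.5 + 2890 = 4724.5 tonne/day; water fraction = 0.3036.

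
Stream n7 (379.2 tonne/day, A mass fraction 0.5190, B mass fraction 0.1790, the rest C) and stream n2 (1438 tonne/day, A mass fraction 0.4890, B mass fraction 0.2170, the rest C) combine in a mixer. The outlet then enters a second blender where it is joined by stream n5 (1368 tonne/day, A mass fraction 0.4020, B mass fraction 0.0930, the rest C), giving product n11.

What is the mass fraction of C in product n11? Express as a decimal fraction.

0.3856

Overall, product flow = 3185.2 tonne/day.
C in = 379.2×0.302 + 1438×0.294 + 1368×0.505 = 1228.1 tonne/day.
C fraction in n11 = 0.3856.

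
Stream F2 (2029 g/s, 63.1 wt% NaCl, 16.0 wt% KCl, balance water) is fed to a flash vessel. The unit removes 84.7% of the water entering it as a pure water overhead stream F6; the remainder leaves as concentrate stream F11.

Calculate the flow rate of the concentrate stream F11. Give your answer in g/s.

1670 g/s

water entering = 2029×0.209 = 424.06 g/s; overhead removed = 0.847×424.06 = 359.18 g/s.
Concentrate = 2029 − 359.18 = 1669.8 g/s.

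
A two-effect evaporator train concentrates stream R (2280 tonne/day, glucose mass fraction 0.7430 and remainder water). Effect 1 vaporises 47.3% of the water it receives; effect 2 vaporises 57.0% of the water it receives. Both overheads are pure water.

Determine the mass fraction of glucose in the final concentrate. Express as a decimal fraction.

0.9273

water in feed = 2280×0.257 = 585.96 tonne/day.
After stage 1: water left = (1−0.473)×585.96 = 308.8; stream total = 2002.8 tonne/day.
After stage 2: water left = (1−0.570)×308.8 = 132.78; final concentrate = 1826.8 tonne/day.
glucose fraction = 1694/1826.8 = 0.9273.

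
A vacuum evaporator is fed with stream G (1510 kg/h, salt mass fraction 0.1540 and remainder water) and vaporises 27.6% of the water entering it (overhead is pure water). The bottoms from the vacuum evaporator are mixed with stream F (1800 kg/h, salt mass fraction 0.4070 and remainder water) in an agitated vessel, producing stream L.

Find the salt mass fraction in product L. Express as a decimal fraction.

Vapour removed = 0.276×0.846×1510 = 352.58 kg/h; concentrate = 1157.4 kg/h.
salt reaching the mixer = 232.54 (from concentrate) + 1800×0.407 = 965.14 kg/h.
Product flow = 1157.4 + 1800 = 2957.4 kg/h; salt fraction = 0.3263.

0.3263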